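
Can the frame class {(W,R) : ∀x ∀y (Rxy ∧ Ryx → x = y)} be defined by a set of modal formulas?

Not modally definable

Modal frame validity is preserved under surjective bounded morphisms.
The 8-cycle (worlds s,t,u,v,w,x,y,z with s→t→u→v→w→x→y→z→s) is antisymmetric. Sending even-indexed worlds to • and odd-indexed worlds to ∘ is a surjective bounded morphism onto the two-world frame with •↔∘, which is not antisymmetric.
So no modal formula (or set of formulas) defines exactly the antisymmetric frames.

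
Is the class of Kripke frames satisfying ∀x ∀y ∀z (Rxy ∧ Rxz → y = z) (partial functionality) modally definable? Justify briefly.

The condition is partial functionality. A defining modal formula is ◇r → □r.
Suppose ◇r→□r is valid. Take Rxy, Rxz and set V(r)={y}. Then ◇r at x, so □r at x, so r at z, i.e. z=y.

Yes, by ◇r → □r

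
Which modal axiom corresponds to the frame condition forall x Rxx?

A defining formula is □r → r (the T axiom).
Suppose □r→r is valid. At any x set V(r)={w : Rxw}. Then □r holds at x, so r holds at x, i.e. Rxx.

□r → r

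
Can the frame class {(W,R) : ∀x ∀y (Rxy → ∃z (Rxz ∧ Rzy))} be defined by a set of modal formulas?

The condition is density. A defining modal formula is □□p → □p.
Suppose □□p→□p is valid. Take Rxy and set V(p)={w : xR²w}. Then □□p at x, so □p at x, so p at y, i.e. ∃z(Rxz∧Rzy).

Definable; □□p → □p defines it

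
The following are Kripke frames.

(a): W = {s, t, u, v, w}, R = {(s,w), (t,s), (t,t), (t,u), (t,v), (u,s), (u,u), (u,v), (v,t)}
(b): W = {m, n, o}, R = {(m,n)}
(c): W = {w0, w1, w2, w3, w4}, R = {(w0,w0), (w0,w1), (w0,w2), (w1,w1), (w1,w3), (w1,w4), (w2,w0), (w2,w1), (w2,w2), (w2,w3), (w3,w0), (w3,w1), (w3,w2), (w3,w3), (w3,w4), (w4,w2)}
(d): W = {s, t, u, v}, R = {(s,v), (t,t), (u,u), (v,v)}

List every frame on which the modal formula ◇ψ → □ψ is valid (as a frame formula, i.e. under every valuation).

Frame correspondent (Sahlqvist): ∀x ∀y ∀z (Rxy ∧ Rxz → y = z) — i.e. partial functionality.
(a): fails — t sees both s and t.
(b): satisfies the condition.
(c): fails — w0 sees both w0 and w1.
(d): satisfies the condition.
Valid on: (b), (d).

(b), (d)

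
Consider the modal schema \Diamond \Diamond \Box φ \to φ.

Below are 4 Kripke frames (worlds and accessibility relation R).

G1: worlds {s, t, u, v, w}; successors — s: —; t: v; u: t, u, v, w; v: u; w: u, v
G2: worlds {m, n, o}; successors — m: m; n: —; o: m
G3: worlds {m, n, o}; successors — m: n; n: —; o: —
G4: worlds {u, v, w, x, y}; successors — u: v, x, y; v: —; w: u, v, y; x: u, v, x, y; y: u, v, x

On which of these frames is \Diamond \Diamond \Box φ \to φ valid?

G3

This is the axiom for a generalized confluence (Geach) condition; its first-order frame correspondent is \forall x \forall y (x R^2 y \to \exists w (yRw \wedge x = w)).
G1: fails — uR²t but no w* with tRw* and u=w*.
G2: fails — oR²m but no w with mRw and o=w.
G3: ✓.
G4: fails — uR²u but no t with uRt and u=t.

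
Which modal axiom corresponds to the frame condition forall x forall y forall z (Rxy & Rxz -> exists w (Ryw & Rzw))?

◇□s → □◇s

This is convergence; the standard corresponding axiom is .2: ◇□s → □◇s.
Suppose ◇□s→□◇s is valid. Take Rxy, Rxz and set V(s)={w : Ryw}. Then □s at y so ◇□s at x, so □◇s at x, so ◇s at z, giving w with Rzw and Ryw.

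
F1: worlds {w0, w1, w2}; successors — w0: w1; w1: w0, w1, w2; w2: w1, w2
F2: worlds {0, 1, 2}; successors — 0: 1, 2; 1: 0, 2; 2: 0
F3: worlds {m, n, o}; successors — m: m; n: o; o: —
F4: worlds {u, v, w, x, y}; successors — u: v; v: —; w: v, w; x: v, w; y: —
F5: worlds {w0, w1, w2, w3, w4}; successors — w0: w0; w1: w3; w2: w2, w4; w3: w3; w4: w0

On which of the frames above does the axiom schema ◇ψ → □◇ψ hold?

Frame correspondent (Sahlqvist): ∀x ∀y ∀z (Rxy ∧ Rxz → Ryz) — i.e. the Euclidean property.
F1: fails — Rw1w2 and Rw1w0 but not Rw2w0.
F2: fails — R02 and R02 but not R22.
F3: fails — Rno and Rno but not Roo.
F4: fails — Ruv and Ruv but not Rvv.
F5: fails — Rw2w4 and Rw2w4 but not Rw4w4.
Valid on no frame.

none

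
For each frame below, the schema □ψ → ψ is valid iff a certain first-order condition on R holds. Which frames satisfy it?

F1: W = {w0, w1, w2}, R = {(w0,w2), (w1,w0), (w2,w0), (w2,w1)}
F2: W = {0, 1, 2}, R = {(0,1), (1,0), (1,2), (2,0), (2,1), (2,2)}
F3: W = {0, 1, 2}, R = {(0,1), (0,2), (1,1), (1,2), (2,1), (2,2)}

none

This is the axiom for reflexivity; its first-order frame correspondent is ∀x Rxx.
F1: fails — world w0 does not see itself.
F2: fails — world 0 does not see itself.
F3: fails — world 0 does not see itself.
Valid on no frame.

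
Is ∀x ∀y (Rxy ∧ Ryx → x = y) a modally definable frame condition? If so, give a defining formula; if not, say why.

Any modally definable frame class is closed under surjective bounded morphisms.
The 6-cycle (worlds a,b,c,d,e,f with a→b→c→d→e→f→a) is antisymmetric. Sending even-indexed worlds to a and odd-indexed worlds to b is a surjective bounded morphism onto the two-world frame with a↔b, which is not antisymmetric.
So the class is not modally definable.

No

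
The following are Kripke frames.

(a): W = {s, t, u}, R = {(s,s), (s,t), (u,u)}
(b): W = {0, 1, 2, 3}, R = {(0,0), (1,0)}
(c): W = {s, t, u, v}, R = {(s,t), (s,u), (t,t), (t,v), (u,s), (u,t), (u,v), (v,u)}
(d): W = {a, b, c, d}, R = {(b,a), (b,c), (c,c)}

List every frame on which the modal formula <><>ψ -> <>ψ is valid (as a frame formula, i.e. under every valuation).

The schema corresponds to transitivity: forall x forall y forall z (Rxy & Ryz -> Rxz).
(a): holds.
(b): holds.
(c): fails — Ruv and Rvu but not Ruu.
(d): holds.
Valid on: (a), (b), (d).

(a), (b), (d)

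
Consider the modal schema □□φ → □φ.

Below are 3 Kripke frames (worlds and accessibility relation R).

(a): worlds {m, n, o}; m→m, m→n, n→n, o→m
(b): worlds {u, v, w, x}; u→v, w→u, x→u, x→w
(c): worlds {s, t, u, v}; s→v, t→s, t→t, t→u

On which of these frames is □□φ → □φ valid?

(a)

The schema corresponds to density: ∀x ∀y (Rxy → ∃z (Rxz ∧ Rzy)).
(a): holds.
(b): fails — Ruv but no z with Ruz and Rzv.
(c): fails — Rsv but no z with Rsz and Rzv.
Valid on: (a).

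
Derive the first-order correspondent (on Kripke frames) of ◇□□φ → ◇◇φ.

This is a Sahlqvist (Geach-type) schema ◇^1□^2φ → □^0◇^2φ.
Minimal-valuation argument: fix x; take any y with xR^1y and any z with xR^0z. Set V(φ) to the set of worlds R-reachable from y in exactly 2 steps. Then □^2φ holds at y, so the antecedent holds at x; validity forces ◇^2φ at z, giving a w with zR^2w and yR^2w.
First-order correspondent: ∀x ∀y (xRy → ∃w (yR²w ∧ xR²w)).

∀x ∀y (xRy → ∃w (yR²w ∧ xR²w))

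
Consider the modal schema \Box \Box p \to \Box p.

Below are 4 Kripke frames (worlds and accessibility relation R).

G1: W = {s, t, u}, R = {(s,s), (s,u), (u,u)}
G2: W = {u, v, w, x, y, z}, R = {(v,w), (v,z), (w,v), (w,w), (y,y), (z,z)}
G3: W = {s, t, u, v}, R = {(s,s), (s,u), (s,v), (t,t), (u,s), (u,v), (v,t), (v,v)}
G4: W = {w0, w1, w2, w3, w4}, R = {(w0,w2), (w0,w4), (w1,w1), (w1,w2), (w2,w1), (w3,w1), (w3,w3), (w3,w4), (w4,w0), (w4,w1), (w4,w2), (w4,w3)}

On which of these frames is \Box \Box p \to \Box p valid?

Frame correspondent (Sahlqvist): \forall x \forall y (Rxy \to \exists z (Rxz \wedge Rzy)) — i.e. density.
G1: holds.
G2: holds.
G3: holds.
G4: fails — Rw0w4 but no z with Rw0z and Rzw4.
Valid on: G1, G2, G3.

G1, G2, G3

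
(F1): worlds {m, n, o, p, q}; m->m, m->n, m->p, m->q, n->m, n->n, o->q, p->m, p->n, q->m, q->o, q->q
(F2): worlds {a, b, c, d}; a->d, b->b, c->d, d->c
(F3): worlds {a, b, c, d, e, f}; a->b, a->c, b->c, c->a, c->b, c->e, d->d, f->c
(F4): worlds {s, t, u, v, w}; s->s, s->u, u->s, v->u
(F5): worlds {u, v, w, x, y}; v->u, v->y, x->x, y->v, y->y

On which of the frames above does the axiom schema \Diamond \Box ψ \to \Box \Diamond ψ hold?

Frame correspondent (Sahlqvist): \forall x \forall y \forall z (Rxy \wedge Rxz \to \exists w (Ryw \wedge Rzw)) — i.e. convergence.
(F1): condition met.
(F2): condition met.
(F3): fails — Rab and Rac but b and c have no common successor.
(F4): condition met.
(F5): fails — Rvu and Rvu but u and u have no common successor.
Valid on: (F1), (F2), (F4).

(F1), (F2), (F4)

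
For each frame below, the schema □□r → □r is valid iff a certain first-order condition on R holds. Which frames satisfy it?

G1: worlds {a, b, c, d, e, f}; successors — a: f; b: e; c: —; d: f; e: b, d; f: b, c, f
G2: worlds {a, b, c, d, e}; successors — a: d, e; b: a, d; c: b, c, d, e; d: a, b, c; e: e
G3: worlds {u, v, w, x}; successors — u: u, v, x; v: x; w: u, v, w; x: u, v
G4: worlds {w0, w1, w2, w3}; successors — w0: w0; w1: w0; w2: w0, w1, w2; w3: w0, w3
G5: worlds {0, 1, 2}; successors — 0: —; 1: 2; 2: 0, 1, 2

This is the axiom for density; its first-order frame correspondent is ∀x ∀y (Rxy → ∃z (Rxz ∧ Rzy)).
G1: fails — Reb but no z with Rez and Rzb.
G2: fails — Rad but no z with Raz and Rzd.
G3: fails — Rvx but no z with Rvz and Rzx.
G4: ✓.
G5: ✓.

G4, G5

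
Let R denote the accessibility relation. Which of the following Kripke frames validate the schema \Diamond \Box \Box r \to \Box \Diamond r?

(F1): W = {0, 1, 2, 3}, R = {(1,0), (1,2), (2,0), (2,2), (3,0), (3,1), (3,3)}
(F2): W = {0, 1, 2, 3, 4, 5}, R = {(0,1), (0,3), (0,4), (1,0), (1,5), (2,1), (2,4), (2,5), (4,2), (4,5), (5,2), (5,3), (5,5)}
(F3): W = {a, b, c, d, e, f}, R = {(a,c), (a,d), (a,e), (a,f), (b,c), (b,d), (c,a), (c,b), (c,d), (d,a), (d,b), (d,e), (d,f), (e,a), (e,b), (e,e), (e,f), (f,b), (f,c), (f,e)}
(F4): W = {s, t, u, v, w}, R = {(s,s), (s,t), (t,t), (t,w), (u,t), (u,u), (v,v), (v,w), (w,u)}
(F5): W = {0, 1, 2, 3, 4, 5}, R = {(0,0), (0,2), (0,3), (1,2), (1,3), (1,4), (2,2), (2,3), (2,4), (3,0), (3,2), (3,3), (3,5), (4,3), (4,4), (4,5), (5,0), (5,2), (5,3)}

(F3), (F5)

This is the axiom for a generalized confluence (Geach) condition; its first-order frame correspondent is \forall x \forall y \forall z ((xRy \wedge xRz) \to \exists w (y R^2 w \wedge zRw)).
(F1): fails — 1R0, 1R0 but no w with 0R²w and 0Rw.
(F2): fails — 0R1, 0R3 but no w with 1R²w and 3Rw.
(F3): satisfies the condition.
(F4): fails — vRw, vRv but no w* with wR²w* and vRw*.
(F5): satisfies the condition.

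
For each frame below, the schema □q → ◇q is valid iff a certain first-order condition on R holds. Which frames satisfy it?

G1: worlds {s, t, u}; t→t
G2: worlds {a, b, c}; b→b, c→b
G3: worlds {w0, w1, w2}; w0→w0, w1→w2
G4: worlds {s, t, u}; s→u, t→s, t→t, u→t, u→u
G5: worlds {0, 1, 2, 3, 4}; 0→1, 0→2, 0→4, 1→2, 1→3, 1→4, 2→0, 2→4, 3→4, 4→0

Frame correspondent (Sahlqvist): ∀x ∃y Rxy — i.e. seriality.
G1: fails — world s has no successor.
G2: fails — world a has no successor.
G3: fails — world w2 has no successor.
G4: holds.
G5: holds.
Valid on: G4, G5.

G4, G5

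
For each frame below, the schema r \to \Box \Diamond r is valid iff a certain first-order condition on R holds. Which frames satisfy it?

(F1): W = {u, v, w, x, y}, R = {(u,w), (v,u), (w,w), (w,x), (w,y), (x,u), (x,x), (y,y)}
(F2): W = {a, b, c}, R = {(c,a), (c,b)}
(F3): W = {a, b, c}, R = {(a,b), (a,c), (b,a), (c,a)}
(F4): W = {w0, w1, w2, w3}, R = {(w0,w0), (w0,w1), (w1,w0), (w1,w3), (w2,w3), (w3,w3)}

(F3)

This is the axiom for symmetry; its first-order frame correspondent is \forall x \forall y (Rxy \to Ryx).
(F1): fails — Ruw but not Rwu.
(F2): fails — Rca but not Rac.
(F3): condition met.
(F4): fails — Rw1w3 but not Rw3w1.
Valid on: (F3).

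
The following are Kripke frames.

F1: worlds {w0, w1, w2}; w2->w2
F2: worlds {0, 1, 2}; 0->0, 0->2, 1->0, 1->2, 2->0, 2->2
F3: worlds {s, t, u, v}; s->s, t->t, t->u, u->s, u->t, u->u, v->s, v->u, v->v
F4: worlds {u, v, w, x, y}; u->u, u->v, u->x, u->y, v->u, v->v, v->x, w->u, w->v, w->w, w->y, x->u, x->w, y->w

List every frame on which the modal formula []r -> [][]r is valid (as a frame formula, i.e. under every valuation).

The schema corresponds to transitivity: forall x forall y forall z (Rxy & Ryz -> Rxz).
F1: condition met.
F2: condition met.
F3: fails — Rvu and Rut but not Rvt.
F4: fails — Rxw and Rwy but not Rxy.

F1, F2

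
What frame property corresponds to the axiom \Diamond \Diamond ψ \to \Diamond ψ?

transitivity

Replacing ψ by ¬ψ and contraposing gives the equivalent schema □ψ → □□ψ.
Suppose □ψ→□□ψ is valid. Take Rxy, Ryz and set V(ψ)={w : Rxw}. Then □ψ at x, so □□ψ at x, so □ψ at y, so ψ at z, i.e. Rxz.
Conversely, on a frame with transitivity the schema holds at every world under every valuation.
So the correspondent is transitivity.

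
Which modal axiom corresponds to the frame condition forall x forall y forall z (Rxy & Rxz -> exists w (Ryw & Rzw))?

◇□q → □◇q

A defining formula is ◇□q → □◇q (the .2 axiom).
Suppose ◇□q→□◇q is valid. Take Rxy, Rxz and set V(q)={w : Ryw}. Then □q at y so ◇□q at x, so □◇q at x, so ◇q at z, giving w with Rzw and Ryw.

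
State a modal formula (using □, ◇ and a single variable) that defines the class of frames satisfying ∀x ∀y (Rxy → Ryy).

□(□r → r)

A defining formula is □(□r → r) (the T□ axiom).
Suppose □(□r→r) is valid. Take Rxy and set V(r)={w : Ryw}. Then at y, □r holds; since □(□r→r) at x, □r→r at y, so r at y, i.e. Ryy.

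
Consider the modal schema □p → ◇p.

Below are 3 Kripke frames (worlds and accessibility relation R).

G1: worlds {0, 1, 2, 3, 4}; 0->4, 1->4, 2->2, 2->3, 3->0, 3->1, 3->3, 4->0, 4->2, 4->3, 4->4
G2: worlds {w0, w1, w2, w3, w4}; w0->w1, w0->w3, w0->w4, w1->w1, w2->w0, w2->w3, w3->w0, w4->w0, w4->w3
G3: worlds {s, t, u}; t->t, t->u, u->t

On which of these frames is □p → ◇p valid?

G1, G2

The schema corresponds to seriality: ∀x ∃y Rxy.
G1: condition met.
G2: condition met.
G3: fails — world s has no successor.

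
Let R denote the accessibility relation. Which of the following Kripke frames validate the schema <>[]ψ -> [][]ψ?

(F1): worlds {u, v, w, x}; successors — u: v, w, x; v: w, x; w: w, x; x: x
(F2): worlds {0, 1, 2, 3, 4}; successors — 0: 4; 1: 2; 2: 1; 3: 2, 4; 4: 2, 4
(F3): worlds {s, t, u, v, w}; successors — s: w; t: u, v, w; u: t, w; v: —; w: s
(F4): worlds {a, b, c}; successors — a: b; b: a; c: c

This is the axiom for a generalized confluence (Geach) condition; its first-order frame correspondent is forall x forall y forall z ((xRy & x R^2 z) -> exists w (yRw & z = w)).
(F1): fails — uRx, uR²w but no t with xRt and w=t.
(F2): fails — 3R2, 3R²2 but no w with 2Rw and 2=w.
(F3): fails — tRu, tR²s but no w* with uRw* and s=w*.
(F4): ✓.

(F4)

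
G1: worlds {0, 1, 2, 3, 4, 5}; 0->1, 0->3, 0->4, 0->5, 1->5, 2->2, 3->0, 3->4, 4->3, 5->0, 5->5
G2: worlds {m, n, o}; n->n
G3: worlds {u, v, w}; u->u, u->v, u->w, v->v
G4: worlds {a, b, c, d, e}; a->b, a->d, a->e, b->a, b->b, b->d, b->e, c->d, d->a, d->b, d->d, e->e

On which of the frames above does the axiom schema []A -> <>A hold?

The schema corresponds to seriality: forall x exists y Rxy.
G1: satisfies the condition.
G2: fails — world m has no successor.
G3: fails — world w has no successor.
G4: satisfies the condition.
Valid on: G1, G4.

G1, G4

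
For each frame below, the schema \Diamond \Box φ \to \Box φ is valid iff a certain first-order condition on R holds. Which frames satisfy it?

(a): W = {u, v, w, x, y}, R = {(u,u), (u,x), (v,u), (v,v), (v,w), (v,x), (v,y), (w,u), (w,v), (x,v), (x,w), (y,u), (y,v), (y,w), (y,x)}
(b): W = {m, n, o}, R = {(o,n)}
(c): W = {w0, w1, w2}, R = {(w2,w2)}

(c)

This is the axiom for the Euclidean property; its first-order frame correspondent is \forall x \forall y \forall z (Rxy \wedge Rxz \to Ryz).
(a): fails — Rux and Ruu but not Rxu.
(b): fails — Ron and Ron but not Rnn.
(c): condition met.
Valid on: (c).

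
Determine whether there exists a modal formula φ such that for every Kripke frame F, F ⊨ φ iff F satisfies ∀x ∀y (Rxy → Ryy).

Definable; □(□r → r) defines it

The condition is shift-reflexivity. A defining modal formula is □(□r → r).
Suppose □(□r→r) is valid. Take Rxy and set V(r)={w : Ryw}. Then at y, □r holds; since □(□r→r) at x, □r→r at y, so r at y, i.e. Ryy.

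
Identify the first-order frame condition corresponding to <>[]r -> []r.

This is a form of the 5 axiom.
It corresponds to the Euclidean property: forall x forall y forall z (Rxy & Rxz -> Ryz).

The Euclidean property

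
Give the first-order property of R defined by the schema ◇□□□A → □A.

This is a Sahlqvist (Geach-type) schema ◇^1□^3A → □^1◇^0A.
First-order correspondent: ∀x ∀y ∀z ((xRy ∧ xRz) → ∃w (yR³w ∧ z = w)).

∀x ∀y ∀z ((xRy ∧ xRz) → ∃w (yR³w ∧ z = w))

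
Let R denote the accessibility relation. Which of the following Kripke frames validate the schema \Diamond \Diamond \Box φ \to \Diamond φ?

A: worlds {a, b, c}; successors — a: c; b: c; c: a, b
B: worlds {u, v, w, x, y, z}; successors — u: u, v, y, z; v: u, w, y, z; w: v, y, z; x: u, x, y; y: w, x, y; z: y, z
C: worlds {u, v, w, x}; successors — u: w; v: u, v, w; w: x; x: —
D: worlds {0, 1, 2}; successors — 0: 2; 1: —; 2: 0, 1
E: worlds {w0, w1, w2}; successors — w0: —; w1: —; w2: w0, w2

This is the axiom for a generalized confluence (Geach) condition; its first-order frame correspondent is \forall x \forall y (x R^2 y \to \exists w (yRw \wedge xRw)).
A: ✓.
B: ✓.
C: fails — uR²x but no t with xRt and uRt.
D: fails — 0R²1 but no w with 1Rw and 0Rw.
E: fails — w2R²w0 but no w with w0Rw and w2Rw.

A, B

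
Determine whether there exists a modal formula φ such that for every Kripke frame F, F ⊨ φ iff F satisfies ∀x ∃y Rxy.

Yes — defined by □q → ◇q

Yes: it is seriality, defined by the D schema □q → ◇q.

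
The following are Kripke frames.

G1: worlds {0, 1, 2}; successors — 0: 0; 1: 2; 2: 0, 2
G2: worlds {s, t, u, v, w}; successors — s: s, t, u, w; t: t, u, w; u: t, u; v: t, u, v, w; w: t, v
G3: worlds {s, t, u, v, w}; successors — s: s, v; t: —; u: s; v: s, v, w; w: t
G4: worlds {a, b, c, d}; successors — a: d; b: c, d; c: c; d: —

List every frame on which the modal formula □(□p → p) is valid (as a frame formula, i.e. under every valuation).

This is the axiom for shift-reflexivity; its first-order frame correspondent is ∀x ∀y (Rxy → Ryy).
G1: holds.
G2: fails — Rvw but not Rww.
G3: fails — Rwt but not Rtt.
G4: fails — Rad but not Rdd.
Valid on: G1.

G1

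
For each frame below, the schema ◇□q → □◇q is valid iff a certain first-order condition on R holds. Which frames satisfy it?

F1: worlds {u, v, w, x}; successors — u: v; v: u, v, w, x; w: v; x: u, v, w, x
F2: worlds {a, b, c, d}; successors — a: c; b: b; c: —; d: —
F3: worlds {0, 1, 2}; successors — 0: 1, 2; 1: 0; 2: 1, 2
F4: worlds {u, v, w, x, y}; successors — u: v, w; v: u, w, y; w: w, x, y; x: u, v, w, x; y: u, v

F1

Frame correspondent (Sahlqvist): ∀x ∀y ∀z (Rxy ∧ Rxz → ∃w (Ryw ∧ Rzw)) — i.e. convergence.
F1: holds.
F2: fails — Rac and Rac but c and c have no common successor.
F3: fails — R02 and R01 but 2 and 1 have no common successor.
F4: fails — Rvw and Rvy but w and y have no common successor.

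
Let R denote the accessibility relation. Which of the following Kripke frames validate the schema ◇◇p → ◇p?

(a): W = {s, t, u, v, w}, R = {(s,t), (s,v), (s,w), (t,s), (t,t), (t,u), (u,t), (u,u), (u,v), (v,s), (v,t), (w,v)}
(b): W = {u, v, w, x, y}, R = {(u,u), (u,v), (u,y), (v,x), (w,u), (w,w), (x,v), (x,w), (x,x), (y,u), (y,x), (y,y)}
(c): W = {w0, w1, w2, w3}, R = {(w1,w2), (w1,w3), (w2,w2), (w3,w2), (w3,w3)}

The schema corresponds to transitivity: ∀x ∀y ∀z (Rxy ∧ Ryz → Rxz).
(a): fails — Ruv and Rvs but not Rus.
(b): fails — Ruv and Rvx but not Rux.
(c): satisfies the condition.
Valid on: (c).

(c)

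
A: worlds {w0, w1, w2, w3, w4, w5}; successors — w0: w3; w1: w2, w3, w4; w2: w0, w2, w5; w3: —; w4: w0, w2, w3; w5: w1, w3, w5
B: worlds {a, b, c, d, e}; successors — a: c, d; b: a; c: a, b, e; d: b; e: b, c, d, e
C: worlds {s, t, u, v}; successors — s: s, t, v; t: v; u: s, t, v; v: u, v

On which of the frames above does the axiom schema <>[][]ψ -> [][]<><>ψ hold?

The schema corresponds to a generalized confluence (Geach) condition: forall x forall y forall z ((xRy & x R^2 z) -> exists w (y R^2 w & z R^2 w)).
A: fails — w1Rw2, w1R²w0 but no w with w2R²w and w0R²w.
B: fails — aRd, aR²b but no w with dR²w and bR²w.
C: condition met.

C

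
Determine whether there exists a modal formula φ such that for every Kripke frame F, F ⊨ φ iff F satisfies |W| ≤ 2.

Modal frame validity is preserved under disjoint unions.
Any modal formula valid on each of 3 disjoint one-world frames is valid on their disjoint union (validity is preserved under disjoint unions). Each one-world frame has |W|=1≤2, but the union has |W|=3.
So no modal formula (or set of formulas) defines exactly the |W|≤2 frames.

No — not modally definable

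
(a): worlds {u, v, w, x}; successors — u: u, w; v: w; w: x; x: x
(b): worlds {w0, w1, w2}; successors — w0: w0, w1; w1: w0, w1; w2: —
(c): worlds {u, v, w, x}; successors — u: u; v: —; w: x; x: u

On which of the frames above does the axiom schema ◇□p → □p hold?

(b)

This is the axiom for the Euclidean property; its first-order frame correspondent is ∀x ∀y ∀z (Rxy ∧ Rxz → Ryz).
(a): fails — Ruw and Ruw but not Rww.
(b): condition met.
(c): fails — Rwx and Rwx but not Rxx.
Valid on: (b).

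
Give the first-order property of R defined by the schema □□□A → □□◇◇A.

This is a Sahlqvist (Geach-type) schema ◇^0□^3A → □^2◇^2A.
First-order correspondent: ∀x ∀z (xR²z → ∃w (xR³w ∧ zR²w)).

∀x ∀z (xR²z → ∃w (xR³w ∧ zR²w))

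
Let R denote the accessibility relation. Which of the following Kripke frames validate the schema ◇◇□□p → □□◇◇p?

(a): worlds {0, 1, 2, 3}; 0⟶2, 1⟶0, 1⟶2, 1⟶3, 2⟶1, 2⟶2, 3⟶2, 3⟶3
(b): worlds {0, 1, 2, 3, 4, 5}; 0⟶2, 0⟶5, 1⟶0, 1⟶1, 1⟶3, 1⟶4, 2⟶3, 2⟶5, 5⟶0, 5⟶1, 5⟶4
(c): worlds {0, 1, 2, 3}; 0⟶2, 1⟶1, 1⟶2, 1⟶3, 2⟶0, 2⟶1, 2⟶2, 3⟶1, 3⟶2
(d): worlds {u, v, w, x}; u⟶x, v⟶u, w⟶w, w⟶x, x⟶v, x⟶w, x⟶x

(a), (c), (d)

The schema corresponds to a generalized confluence (Geach) condition: ∀x ∀y ∀z ((xR²y ∧ xR²z) → ∃w (yR²w ∧ zR²w)).
(a): condition met.
(b): fails — 0R²0, 0R²3 but no w with 0R²w and 3R²w.
(c): condition met.
(d): condition met.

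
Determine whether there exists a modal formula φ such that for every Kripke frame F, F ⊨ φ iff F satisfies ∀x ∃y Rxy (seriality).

Yes: it is seriality, defined by the D schema □q → ◇q.
Suppose □q→◇q is valid. At any x set V(q)=W. Then □q at x, so ◇q at x, so x has a successor.

Yes, by □q → ◇q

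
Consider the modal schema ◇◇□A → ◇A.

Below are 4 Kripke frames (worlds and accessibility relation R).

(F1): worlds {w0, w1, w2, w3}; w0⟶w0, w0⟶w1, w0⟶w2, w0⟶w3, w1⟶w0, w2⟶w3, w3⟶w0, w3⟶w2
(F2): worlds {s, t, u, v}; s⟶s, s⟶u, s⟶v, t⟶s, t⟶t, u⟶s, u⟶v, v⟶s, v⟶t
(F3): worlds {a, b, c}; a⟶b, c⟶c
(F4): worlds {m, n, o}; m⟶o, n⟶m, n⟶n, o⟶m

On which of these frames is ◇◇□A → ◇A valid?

(F2), (F3)

Frame correspondent (Sahlqvist): ∀x ∀y (xR²y → ∃w (yRw ∧ xRw)) — i.e. a generalized confluence (Geach) condition.
(F1): fails — w1R²w2 but no w with w2Rw and w1Rw.
(F2): condition met.
(F3): condition met.
(F4): fails — nR²m but no w with mRw and nRw.
Valid on: (F2), (F3).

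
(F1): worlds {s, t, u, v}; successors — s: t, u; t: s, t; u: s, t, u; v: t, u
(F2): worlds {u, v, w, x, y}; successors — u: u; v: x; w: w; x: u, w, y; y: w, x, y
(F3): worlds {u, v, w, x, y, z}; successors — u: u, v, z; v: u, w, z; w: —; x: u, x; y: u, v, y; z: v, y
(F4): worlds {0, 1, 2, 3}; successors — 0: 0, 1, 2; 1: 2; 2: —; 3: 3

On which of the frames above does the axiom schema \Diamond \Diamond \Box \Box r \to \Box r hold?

(F1)

This is the axiom for a generalized confluence (Geach) condition; its first-order frame correspondent is \forall x \forall y \forall z ((x R^2 y \wedge xRz) \to \exists w (y R^2 w \wedge z = w)).
(F1): satisfies the condition.
(F2): fails — vR²u, vRx but no t with uR²t and x=t.
(F3): fails — uR²w, uRu but no t with wR²t and u=t.
(F4): fails — 0R²1, 0R0 but no w with 1R²w and 0=w.
Valid on: (F1).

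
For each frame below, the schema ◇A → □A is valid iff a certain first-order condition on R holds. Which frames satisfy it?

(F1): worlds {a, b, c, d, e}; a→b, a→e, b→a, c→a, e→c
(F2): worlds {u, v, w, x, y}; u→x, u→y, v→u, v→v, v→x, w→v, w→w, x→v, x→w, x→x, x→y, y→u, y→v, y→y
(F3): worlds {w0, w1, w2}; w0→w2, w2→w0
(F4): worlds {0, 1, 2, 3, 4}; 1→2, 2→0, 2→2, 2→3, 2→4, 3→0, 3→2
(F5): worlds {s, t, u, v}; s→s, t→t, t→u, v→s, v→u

(F3)

Frame correspondent (Sahlqvist): ∀x ∀y ∀z (Rxy ∧ Rxz → y = z) — i.e. partial functionality.
(F1): fails — a sees both b and e.
(F2): fails — u sees both x and y.
(F3): satisfies the condition.
(F4): fails — 2 sees both 0 and 2.
(F5): fails — t sees both t and u.
Valid on: (F3).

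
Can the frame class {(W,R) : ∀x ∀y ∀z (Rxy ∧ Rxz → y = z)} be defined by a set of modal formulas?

Yes — defined by ◇r → □r

The condition is partial functionality. A defining modal formula is ◇r → □r.
Suppose ◇r→□r is valid. Take Rxy, Rxz and set V(r)={y}. Then ◇r at x, so □r at x, so r at z, i.e. z=y.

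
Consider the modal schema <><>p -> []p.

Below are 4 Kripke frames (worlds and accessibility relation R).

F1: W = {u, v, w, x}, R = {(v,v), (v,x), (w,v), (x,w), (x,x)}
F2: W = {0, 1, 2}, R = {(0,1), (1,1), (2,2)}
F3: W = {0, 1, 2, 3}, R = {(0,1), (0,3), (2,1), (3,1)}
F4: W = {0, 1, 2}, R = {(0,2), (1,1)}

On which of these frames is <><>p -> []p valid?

F2, F4

The schema corresponds to a generalized confluence (Geach) condition: forall x forall y forall z ((x R^2 y & xRz) -> exists w (y = w & z = w)).
F1: fails — vR²v, vRx but v ≠ x.
F2: satisfies the condition.
F3: fails — 0R²1, 0R3 but 1 ≠ 3.
F4: satisfies the condition.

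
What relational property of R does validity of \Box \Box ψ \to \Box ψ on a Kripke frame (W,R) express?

This is the C4 axiom.
It corresponds to density: \forall x \forall y (Rxy \to \exists z (Rxz \wedge Rzy)).

Density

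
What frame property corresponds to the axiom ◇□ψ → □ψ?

the Euclidean property: ∀x ∀y ∀z (Rxy ∧ Rxz → Ryz)

Replacing ψ by ¬ψ and contraposing gives the equivalent schema ◇ψ → □◇ψ.
Suppose ◇ψ→□◇ψ is valid. Take Rxy, Rxz and set V(ψ)={y}. Then ◇ψ at x, so □◇ψ at x, so ◇ψ at z, so some w with Rzw has ψ; w=y, i.e. Rzy. By symmetry of the argument, Ryz.
The converse is a direct semantic check.
Frame condition: ∀x ∀y ∀z (Rxy ∧ Rxz → Ryz).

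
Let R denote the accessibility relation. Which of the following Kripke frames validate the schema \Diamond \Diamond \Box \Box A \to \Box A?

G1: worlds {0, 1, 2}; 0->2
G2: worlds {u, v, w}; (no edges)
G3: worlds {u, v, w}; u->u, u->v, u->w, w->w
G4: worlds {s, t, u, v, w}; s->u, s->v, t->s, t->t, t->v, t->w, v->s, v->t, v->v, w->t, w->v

Frame correspondent (Sahlqvist): \forall x \forall y \forall z ((x R^2 y \wedge xRz) \to \exists w (y R^2 w \wedge z = w)) — i.e. a generalized confluence (Geach) condition.
G1: holds.
G2: holds.
G3: fails — uR²v, uRu but no t with vR²t and u=t.
G4: fails — sR²s, sRu but no w* with sR²w* and u=w*.

G1, G2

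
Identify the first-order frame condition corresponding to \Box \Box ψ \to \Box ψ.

This schema is the C4 axiom.
Its frame correspondent is density — \forall x \forall y (Rxy \to \exists z (Rxz \wedge Rzy)).

density: \forall x \forall y (Rxy \to \exists z (Rxz \wedge Rzy))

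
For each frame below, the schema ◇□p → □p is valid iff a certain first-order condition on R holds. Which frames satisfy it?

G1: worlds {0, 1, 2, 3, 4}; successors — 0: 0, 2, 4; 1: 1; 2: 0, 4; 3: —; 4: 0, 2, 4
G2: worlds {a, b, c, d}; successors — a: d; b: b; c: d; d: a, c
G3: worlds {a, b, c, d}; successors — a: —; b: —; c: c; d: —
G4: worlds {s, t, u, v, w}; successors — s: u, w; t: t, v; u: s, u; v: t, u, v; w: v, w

Frame correspondent (Sahlqvist): ∀x ∀y ∀z (Rxy ∧ Rxz → Ryz) — i.e. the Euclidean property.
G1: fails — R02 and R02 but not R22.
G2: fails — Rad and Rad but not Rdd.
G3: ✓.
G4: fails — Rsw and Rsu but not Rwu.
Valid on: G3.

G3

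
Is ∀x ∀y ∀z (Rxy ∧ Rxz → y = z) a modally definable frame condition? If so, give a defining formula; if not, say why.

Yes, by ◇p → □p

Yes: it is partial functionality, defined by the CD schema ◇p → □p.
Suppose ◇p→□p is valid. Take Rxy, Rxz and set V(p)={y}. Then ◇p at x, so □p at x, so p at z, i.e. z=y.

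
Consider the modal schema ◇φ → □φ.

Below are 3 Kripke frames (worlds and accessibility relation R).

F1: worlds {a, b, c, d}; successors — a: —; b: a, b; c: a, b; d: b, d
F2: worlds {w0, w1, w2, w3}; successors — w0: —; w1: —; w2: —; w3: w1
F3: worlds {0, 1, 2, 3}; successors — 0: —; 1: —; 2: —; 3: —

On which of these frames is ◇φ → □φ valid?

F2, F3

The schema corresponds to partial functionality: ∀x ∀y ∀z (Rxy ∧ Rxz → y = z).
F1: fails — b sees both a and b.
F2: ✓.
F3: ✓.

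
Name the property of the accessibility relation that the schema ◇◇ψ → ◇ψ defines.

This is frame-equivalent to □ψ → □□ψ (substitute ¬ψ for ψ and contrapose).
Suppose □ψ→□□ψ is valid. Take Rxy, Ryz and set V(ψ)={w : Rxw}. Then □ψ at x, so □□ψ at x, so □ψ at y, so ψ at z, i.e. Rxz.
Conversely, any frame satisfying ∀x ∀y ∀z (Rxy ∧ Ryz → Rxz) validates the schema.
Frame condition: ∀x ∀y ∀z (Rxy ∧ Ryz → Rxz).

transitivity: ∀x ∀y ∀z (Rxy ∧ Ryz → Rxz)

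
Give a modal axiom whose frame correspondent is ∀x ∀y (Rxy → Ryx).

This is symmetry; the standard corresponding axiom is B: s → □◇s.
Suppose s→□◇s is valid. Take Rxy and set V(s)={x}. Then s at x, so □◇s at x, so ◇s at y, so some z with Ryz has s; z=x, i.e. Ryx.

s → □◇s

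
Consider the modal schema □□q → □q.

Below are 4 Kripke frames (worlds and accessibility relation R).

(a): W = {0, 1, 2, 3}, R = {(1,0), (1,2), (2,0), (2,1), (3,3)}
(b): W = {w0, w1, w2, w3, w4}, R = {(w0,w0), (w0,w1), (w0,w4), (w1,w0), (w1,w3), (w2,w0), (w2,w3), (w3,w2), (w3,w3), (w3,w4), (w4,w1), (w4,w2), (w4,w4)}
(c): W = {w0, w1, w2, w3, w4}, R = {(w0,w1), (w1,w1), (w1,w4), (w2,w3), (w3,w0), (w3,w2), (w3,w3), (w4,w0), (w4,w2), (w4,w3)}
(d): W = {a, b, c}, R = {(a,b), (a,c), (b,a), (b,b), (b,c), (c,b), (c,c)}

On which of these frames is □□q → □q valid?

(b), (c), (d)

This is the axiom for density; its first-order frame correspondent is ∀x ∀y (Rxy → ∃z (Rxz ∧ Rzy)).
(a): fails — R12 but no z with R1z and Rz2.
(b): satisfies the condition.
(c): satisfies the condition.
(d): satisfies the condition.
Valid on: (b), (c), (d).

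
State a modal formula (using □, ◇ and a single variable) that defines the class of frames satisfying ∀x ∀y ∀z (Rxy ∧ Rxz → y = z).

◇p → □p

The condition is partial functionality. The CD schema ◇p → □p defines it.
Suppose ◇p→□p is valid. Take Rxy, Rxz and set V(p)={y}. Then ◇p at x, so □p at x, so p at z, i.e. z=y.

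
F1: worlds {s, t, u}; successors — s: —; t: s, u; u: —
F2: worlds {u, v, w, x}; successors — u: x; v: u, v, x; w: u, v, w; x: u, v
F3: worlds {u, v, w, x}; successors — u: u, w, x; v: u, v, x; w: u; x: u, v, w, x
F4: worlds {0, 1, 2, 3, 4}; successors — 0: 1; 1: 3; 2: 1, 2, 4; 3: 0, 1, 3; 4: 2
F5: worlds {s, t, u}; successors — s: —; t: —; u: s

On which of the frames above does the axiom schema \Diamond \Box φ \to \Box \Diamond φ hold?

The schema corresponds to convergence: \forall x \forall y \forall z (Rxy \wedge Rxz \to \exists w (Ryw \wedge Rzw)).
F1: fails — Rtu and Rtu but u and u have no common successor.
F2: fails — Rvu and Rvx but u and x have no common successor.
F3: satisfies the condition.
F4: fails — R22 and R21 but 2 and 1 have no common successor.
F5: fails — Rus and Rus but s and s have no common successor.

F3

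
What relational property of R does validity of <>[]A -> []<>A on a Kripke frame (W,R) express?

Convergence

This is the .2 axiom.
It corresponds to convergence: forall x forall y forall z (Rxy & Rxz -> exists w (Ryw & Rzw)).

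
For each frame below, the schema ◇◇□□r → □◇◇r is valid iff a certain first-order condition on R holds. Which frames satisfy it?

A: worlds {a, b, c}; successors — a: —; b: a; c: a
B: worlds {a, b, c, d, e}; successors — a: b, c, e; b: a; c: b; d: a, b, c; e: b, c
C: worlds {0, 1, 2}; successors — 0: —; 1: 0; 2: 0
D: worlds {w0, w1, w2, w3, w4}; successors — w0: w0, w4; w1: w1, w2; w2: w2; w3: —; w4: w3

Frame correspondent (Sahlqvist): ∀x ∀y ∀z ((xR²y ∧ xRz) → ∃w (yR²w ∧ zR²w)) — i.e. a generalized confluence (Geach) condition.
A: condition met.
B: fails — aR²b, aRc but no w with bR²w and cR²w.
C: condition met.
D: fails — w0R²w0, w0Rw4 but no w with w0R²w and w4R²w.

A, C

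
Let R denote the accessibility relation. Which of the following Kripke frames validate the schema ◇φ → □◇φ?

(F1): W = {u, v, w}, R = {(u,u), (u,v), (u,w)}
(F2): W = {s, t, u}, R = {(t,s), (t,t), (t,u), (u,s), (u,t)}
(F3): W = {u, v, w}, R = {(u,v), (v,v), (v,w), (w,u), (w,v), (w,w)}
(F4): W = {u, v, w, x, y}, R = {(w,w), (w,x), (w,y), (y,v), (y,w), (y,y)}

none

Frame correspondent (Sahlqvist): ∀x ∀y ∀z (Rxy ∧ Rxz → Ryz) — i.e. the Euclidean property.
(F1): fails — Ruv and Ruv but not Rvv.
(F2): fails — Rts and Rts but not Rss.
(F3): fails — Rwu and Rww but not Ruw.
(F4): fails — Rwx and Rww but not Rxw.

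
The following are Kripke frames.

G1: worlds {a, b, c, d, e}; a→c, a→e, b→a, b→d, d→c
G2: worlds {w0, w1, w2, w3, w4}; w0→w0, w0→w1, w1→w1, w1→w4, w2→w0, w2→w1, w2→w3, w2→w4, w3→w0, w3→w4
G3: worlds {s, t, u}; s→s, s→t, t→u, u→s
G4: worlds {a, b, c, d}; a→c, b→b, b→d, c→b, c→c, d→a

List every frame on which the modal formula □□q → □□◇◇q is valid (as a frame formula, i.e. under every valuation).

The schema corresponds to a generalized confluence (Geach) condition: ∀x ∀z (xR²z → ∃w (xR²w ∧ zR²w)).
G1: fails — bR²c but no w with bR²w and cR²w.
G2: fails — w0R²w4 but no w with w0R²w and w4R²w.
G3: satisfies the condition.
G4: fails — bR²d but no w with bR²w and dR²w.
Valid on: G3.

G3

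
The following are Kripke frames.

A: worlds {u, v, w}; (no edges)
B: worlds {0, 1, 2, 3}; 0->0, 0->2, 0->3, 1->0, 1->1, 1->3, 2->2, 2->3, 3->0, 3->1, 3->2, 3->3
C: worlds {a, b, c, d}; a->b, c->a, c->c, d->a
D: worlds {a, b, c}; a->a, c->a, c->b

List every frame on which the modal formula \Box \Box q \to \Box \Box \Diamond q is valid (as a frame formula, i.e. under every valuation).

A, B, D

This is the axiom for a generalized confluence (Geach) condition; its first-order frame correspondent is \forall x \forall z (x R^2 z \to \exists w (x R^2 w \wedge zRw)).
A: condition met.
B: condition met.
C: fails — cR²b but no w with cR²w and bRw.
D: condition met.
Valid on: A, B, D.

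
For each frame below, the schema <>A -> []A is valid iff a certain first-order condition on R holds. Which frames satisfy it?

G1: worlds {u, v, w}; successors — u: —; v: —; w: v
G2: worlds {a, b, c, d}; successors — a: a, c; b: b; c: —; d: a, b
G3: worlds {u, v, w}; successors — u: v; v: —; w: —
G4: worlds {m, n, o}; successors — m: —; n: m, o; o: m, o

G1, G3

Frame correspondent (Sahlqvist): forall x forall y forall z (Rxy & Rxz -> y = z) — i.e. partial functionality.
G1: holds.
G2: fails — a sees both a and c.
G3: holds.
G4: fails — n sees both m and o.
Valid on: G1, G3.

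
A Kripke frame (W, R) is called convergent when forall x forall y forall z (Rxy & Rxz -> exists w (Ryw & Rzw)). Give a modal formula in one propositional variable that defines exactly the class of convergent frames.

This is convergence; the standard corresponding axiom is .2: ◇□s → □◇s.
Suppose ◇□s→□◇s is valid. Take Rxy, Rxz and set V(s)={w : Ryw}. Then □s at y so ◇□s at x, so □◇s at x, so ◇s at z, giving w with Rzw and Ryw.

◇□s → □◇s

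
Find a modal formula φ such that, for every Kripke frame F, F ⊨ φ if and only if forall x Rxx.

□ψ → ψ

The condition is reflexivity. The T schema □ψ → ψ defines it.
Suppose □ψ→ψ is valid. At any x set V(ψ)={w : Rxw}. Then □ψ holds at x, so ψ holds at x, i.e. Rxx.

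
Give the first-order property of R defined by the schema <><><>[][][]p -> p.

This is a Sahlqvist (Geach-type) schema ◇^3□^3p → □^0◇^0p.
First-order correspondent: forall x forall y (x R^3 y -> exists w (y R^3 w & x = w)).

forall x forall y (x R^3 y -> exists w (y R^3 w & x = w))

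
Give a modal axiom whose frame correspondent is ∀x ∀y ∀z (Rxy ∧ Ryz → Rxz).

□ψ → □□ψ

This is transitivity; the standard corresponding axiom is 4: □ψ → □□ψ.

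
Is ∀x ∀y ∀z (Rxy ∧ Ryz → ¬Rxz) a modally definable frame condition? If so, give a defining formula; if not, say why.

Not modally definable

Modal frame validity is preserved under surjective bounded morphisms.
The 7-cycle (worlds s,t,u,v,w,x,y with s→t→u→v→w→x→y→s) is intransitive. Mapping every world to a single reflexive point • is a surjective bounded morphism; the reflexive point is not intransitive (R••∧R•• but R••).
So the class is not modally definable.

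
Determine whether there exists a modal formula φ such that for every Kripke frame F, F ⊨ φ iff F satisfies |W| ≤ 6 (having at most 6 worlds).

No

If a class were modally definable it would be closed under disjoint unions (Goldblatt–Thomason).
Any modal formula valid on each of 7 disjoint one-world frames is valid on their disjoint union (validity is preserved under disjoint unions). Each one-world frame has |W|=1≤6, but the union has |W|=7.
Hence having at most 6 worlds is not modally definable.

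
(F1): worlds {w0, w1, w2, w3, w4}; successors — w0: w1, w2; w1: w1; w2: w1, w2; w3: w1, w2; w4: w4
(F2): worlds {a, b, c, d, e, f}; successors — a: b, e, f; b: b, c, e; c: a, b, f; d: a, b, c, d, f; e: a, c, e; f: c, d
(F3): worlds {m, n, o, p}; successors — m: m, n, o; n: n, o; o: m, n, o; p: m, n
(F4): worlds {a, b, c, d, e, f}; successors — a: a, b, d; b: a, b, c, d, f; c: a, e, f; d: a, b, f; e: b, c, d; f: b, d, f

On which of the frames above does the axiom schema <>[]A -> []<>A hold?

(F1), (F3), (F4)

Frame correspondent (Sahlqvist): forall x forall y forall z (Rxy & Rxz -> exists w (Ryw & Rzw)) — i.e. convergence.
(F1): condition met.
(F2): fails — Rcf and Rca but f and a have no common successor.
(F3): condition met.
(F4): condition met.
Valid on: (F1), (F3), (F4).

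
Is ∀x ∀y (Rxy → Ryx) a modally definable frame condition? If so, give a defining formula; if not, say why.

Yes, by q → □◇q

Yes: it is symmetry, defined by the B schema q → □◇q.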